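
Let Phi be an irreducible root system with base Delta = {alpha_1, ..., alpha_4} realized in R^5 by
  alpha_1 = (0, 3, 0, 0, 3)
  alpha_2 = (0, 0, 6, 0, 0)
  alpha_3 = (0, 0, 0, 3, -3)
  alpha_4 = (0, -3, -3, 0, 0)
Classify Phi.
Compute the Cartan integers a_ij = 2(alpha_i, alpha_j)/(alpha_j, alpha_j); the resulting 4x4 Cartan matrix is
[[2, 0, -1, -1], [0, 2, 0, -2], [-1, 0, 2, 0], [-1, -1, 0, 2]].
The roots have two lengths (squared-length ratio 2:1); the short ones are alpha_{1,3,4}. The associated Dynkin diagram is a chain of 4 nodes with a double edge at one end; the terminal node there is the unique long simple root (C_4), so the type is C_4 (the algebra sp(8)).

C_4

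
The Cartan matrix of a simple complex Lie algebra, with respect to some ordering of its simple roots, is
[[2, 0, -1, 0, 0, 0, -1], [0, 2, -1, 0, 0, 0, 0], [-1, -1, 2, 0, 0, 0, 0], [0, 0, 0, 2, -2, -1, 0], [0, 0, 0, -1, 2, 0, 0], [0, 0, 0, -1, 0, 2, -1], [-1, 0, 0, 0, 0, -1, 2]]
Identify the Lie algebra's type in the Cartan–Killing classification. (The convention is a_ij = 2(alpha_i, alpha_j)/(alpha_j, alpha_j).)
B_7

The matrix has rank 7 with 2's on the diagonal. Reading the off-diagonal entries as Dynkin edges (a single edge where a_ij = a_ji = -1; a double or triple edge where a_ij * a_ji = 2 or 3), the diagram is a chain of 7 nodes with a double edge at one end; the terminal node there is the unique short simple root (B_7). One simple-root ordering that puts it in standard form is (alpha_2, alpha_3, alpha_1, alpha_7, alpha_6, alpha_4, alpha_5). So the algebra is type B_7, i.e. so(15).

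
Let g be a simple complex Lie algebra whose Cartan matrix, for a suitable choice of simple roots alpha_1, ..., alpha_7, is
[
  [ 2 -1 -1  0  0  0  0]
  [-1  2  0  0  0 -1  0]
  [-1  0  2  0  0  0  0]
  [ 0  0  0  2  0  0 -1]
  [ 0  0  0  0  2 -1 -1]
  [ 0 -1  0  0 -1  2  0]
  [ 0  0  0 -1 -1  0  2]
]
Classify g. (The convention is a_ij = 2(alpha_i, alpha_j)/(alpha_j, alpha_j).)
The matrix has rank 7 with 2's on the diagonal. Reading the off-diagonal entries as Dynkin edges (a single edge where a_ij = a_ji = -1; a double or triple edge where a_ij * a_ji = 2 or 3), the diagram is a chain of 7 nodes with single edges (A_7). One simple-root ordering that puts it in standard form is (alpha_3, alpha_1, alpha_2, alpha_6, alpha_5, alpha_7, alpha_4). So the algebra is type A_7, i.e. sl(8).

A_7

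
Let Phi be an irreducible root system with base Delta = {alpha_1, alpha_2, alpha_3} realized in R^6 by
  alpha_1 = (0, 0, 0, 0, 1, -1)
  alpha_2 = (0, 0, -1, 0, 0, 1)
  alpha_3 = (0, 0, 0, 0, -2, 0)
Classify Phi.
Compute the Cartan integers a_ij = 2(alpha_i, alpha_j)/(alpha_j, alpha_j); the resulting 3x3 Cartan matrix is
[[2, -1, -1], [-1, 2, 0], [-2, 0, 2]].
The roots have two lengths (squared-length ratio 2:1); the short ones are alpha_{1,2}. The associated Dynkin diagram is a chain of 3 nodes with a double edge at one end; the terminal node there is the unique long simple root (C_3), so the type is C_3 (the algebra sp(6)).

C_3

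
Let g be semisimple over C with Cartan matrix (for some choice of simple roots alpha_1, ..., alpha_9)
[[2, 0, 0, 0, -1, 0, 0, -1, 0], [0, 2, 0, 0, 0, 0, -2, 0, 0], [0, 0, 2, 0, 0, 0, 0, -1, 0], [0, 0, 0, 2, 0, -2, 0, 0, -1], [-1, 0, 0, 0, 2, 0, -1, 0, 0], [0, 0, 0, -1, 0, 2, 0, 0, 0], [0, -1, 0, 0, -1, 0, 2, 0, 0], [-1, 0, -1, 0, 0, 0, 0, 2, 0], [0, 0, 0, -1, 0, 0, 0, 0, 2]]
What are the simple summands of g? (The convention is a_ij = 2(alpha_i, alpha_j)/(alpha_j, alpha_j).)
type B_3 + type C_6

The diagram associated to this matrix has two connected components: the simple roots {alpha_4, alpha_6, alpha_9} form a chain of 3 nodes with a double edge at one end; the terminal node there is the unique short simple root (B_3), and {alpha_1, alpha_2, alpha_3, alpha_5, alpha_7, alpha_8} form a chain of 6 nodes with a double edge at one end; the terminal node there is the unique long simple root (C_6). A semisimple Lie algebra decomposes uniquely as the direct sum of simple ideals, one per connected component of its Dynkin diagram, so g ≅ B_3 ⊕ C_6 (dimension 21 + 78 = 99).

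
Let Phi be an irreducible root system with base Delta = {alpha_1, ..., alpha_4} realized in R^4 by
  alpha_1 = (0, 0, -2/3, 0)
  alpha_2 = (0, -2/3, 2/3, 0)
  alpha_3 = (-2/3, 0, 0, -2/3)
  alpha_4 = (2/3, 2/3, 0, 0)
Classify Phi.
Compute the Cartan integers a_ij = 2(alpha_i, alpha_j)/(alpha_j, alpha_j); the resulting 4x4 Cartan matrix is
[[2, -1, 0, 0], [-2, 2, 0, -1], [0, 0, 2, -1], [0, -1, -1, 2]].
The roots have two lengths (squared-length ratio 2:1); the short ones are alpha_{1}. The associated Dynkin diagram is a chain of 4 nodes with a double edge at one end; the terminal node there is the unique short simple root (B_4), so the type is B_4 (the algebra so(9)).

B_4 (so(9))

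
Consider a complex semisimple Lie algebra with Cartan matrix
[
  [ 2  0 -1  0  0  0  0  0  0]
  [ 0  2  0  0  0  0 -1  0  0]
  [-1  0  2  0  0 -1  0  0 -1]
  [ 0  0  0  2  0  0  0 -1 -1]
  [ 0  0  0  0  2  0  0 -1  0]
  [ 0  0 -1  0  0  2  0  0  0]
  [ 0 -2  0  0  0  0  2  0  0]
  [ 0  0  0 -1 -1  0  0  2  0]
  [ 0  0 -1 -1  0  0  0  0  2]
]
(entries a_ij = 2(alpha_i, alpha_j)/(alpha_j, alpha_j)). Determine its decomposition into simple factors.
B2 ⊕ D7

The diagram associated to this matrix has two connected components: the simple roots {alpha_2, alpha_7} form a chain of 2 nodes with a double edge at one end; the terminal node there is the unique short simple root (B_2), and {alpha_1, alpha_3, alpha_4, alpha_5, alpha_6, alpha_8, alpha_9} form a chain of 5 nodes with a fork of two nodes at one end (D_7). A semisimple Lie algebra decomposes uniquely as the direct sum of simple ideals, one per connected component of its Dynkin diagram, so g ≅ B_2 ⊕ D_7 (dimension 10 + 91 = 101).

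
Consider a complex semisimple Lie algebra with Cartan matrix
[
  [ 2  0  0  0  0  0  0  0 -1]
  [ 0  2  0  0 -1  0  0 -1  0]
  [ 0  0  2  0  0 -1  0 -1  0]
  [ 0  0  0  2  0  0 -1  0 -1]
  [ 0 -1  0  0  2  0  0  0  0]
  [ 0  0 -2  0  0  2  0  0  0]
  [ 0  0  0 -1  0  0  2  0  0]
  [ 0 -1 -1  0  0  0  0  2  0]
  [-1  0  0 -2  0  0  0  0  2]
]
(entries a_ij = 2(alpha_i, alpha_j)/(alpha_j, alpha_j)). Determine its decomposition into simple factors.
C_5 (sp(10)) + F_4

The diagram associated to this matrix has two connected components: the simple roots {alpha_2, alpha_3, alpha_5, alpha_6, alpha_8} form a chain of 5 nodes with a double edge at one end; the terminal node there is the unique long simple root (C_5), and {alpha_1, alpha_4, alpha_7, alpha_9} form a chain of 4 nodes with a double edge between the middle two (F_4). A semisimple Lie algebra decomposes uniquely as the direct sum of simple ideals, one per connected component of its Dynkin diagram, so g ≅ C_5 ⊕ F_4 (dimension 55 + 52 = 107).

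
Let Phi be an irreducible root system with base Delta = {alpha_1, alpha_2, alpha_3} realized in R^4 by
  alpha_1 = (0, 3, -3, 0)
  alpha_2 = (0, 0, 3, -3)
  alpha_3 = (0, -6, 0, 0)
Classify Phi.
C_3

Compute the Cartan integers a_ij = 2(alpha_i, alpha_j)/(alpha_j, alpha_j); the resulting 3x3 Cartan matrix is
[[2, -1, -1], [-1, 2, 0], [-2, 0, 2]].
The roots have two lengths (squared-length ratio 2:1); the short ones are alpha_{1,2}. The associated Dynkin diagram is a chain of 3 nodes with a double edge at one end; the terminal node there is the unique long simple root (C_3), so the type is C_3 (the algebra sp(6)).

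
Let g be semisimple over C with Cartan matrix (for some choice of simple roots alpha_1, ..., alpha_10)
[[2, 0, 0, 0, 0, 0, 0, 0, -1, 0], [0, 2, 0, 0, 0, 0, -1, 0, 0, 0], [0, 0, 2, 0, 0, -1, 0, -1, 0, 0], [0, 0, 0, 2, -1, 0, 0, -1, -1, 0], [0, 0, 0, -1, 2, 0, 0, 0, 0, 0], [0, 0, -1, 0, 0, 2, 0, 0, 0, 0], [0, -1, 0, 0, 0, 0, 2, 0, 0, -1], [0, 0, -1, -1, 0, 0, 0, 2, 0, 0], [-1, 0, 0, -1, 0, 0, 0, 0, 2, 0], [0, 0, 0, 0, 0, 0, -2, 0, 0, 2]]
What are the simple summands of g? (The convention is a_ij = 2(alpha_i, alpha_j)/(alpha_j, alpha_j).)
The diagram associated to this matrix has two connected components: the simple roots {alpha_2, alpha_7, alpha_10} form a chain of 3 nodes with a double edge at one end; the terminal node there is the unique long simple root (C_3), and {alpha_1, alpha_3, alpha_4, alpha_5, alpha_6, alpha_8, alpha_9} form a chain of 6 nodes with one extra node attached to the third node from one end (E_7). A semisimple Lie algebra decomposes uniquely as the direct sum of simple ideals, one per connected component of its Dynkin diagram, so g ≅ C_3 ⊕ E_7 (dimension 21 + 133 = 154).

C3 + E7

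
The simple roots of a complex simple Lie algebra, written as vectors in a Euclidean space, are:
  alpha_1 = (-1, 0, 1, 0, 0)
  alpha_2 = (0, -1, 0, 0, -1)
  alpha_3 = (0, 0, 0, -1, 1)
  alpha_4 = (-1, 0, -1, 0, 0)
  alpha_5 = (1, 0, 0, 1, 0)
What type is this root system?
Compute the Cartan integers a_ij = 2(alpha_i, alpha_j)/(alpha_j, alpha_j); the resulting 5x5 Cartan matrix is
[[2, 0, 0, 0, -1], [0, 2, -1, 0, 0], [0, -1, 2, 0, -1], [0, 0, 0, 2, -1], [-1, 0, -1, -1, 2]].
All simple roots have the same length, so the diagram is simply laced. The associated Dynkin diagram is a chain of 3 nodes with a fork of two nodes at one end (D_5), so the type is D_5 (the algebra so(10)).

D5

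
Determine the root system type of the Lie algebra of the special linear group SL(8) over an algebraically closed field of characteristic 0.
This is sl(8), which has dimension 8^2 - 1 = 63 and rank 8 - 1 = 7 (a Cartan subalgebra is the diagonal traceless matrices). In the classification of classical Lie algebras, the special linear algebra sl(n+1) has type A_n; here n = 7, so the Dynkin diagram is a chain of 7 nodes with single edges (A_7). Hence the type is A_7.

type A_7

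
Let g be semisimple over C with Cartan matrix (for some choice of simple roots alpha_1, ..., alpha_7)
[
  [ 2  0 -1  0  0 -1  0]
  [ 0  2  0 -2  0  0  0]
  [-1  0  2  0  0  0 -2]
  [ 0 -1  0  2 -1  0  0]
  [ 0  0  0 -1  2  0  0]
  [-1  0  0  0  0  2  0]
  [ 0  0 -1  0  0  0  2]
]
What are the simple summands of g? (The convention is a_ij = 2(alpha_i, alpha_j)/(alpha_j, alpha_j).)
B_4 (so(9)) ⊕ C_3 (sp(6))

The diagram associated to this matrix has two connected components: the simple roots {alpha_1, alpha_3, alpha_6, alpha_7} form a chain of 4 nodes with a double edge at one end; the terminal node there is the unique short simple root (B_4), and {alpha_2, alpha_4, alpha_5} form a chain of 3 nodes with a double edge at one end; the terminal node there is the unique long simple root (C_3). A semisimple Lie algebra decomposes uniquely as the direct sum of simple ideals, one per connected component of its Dynkin diagram, so g ≅ B_4 ⊕ C_3 (dimension 36 + 21 = 57).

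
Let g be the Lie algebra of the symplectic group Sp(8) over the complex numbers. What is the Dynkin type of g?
This is sp(8), which has dimension 8(8+1)/2 = 36 and rank 8/2 = 4. In the classification of classical Lie algebras, the symplectic algebra sp(2n) has type C_n; here n = 4, so the Dynkin diagram is a chain of 4 nodes with a double edge at one end; the terminal node there is the unique long simple root (C_4). Hence the type is C_4.

type C_4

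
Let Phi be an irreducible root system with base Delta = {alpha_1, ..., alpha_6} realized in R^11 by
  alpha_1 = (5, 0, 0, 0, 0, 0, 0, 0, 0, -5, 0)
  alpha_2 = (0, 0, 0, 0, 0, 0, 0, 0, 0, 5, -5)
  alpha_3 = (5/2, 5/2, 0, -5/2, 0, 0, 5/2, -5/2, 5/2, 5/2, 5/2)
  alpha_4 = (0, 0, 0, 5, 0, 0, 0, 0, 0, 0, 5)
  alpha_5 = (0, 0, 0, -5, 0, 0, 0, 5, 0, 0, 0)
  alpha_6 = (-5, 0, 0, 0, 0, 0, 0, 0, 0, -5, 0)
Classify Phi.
Compute the Cartan integers a_ij = 2(alpha_i, alpha_j)/(alpha_j, alpha_j); the resulting 6x6 Cartan matrix is
[[2, -1, 0, 0, 0, 0], [-1, 2, 0, -1, 0, -1], [0, 0, 2, 0, 0, -1], [0, -1, 0, 2, -1, 0], [0, 0, 0, -1, 2, 0], [0, -1, -1, 0, 0, 2]].
All simple roots have the same length, so the diagram is simply laced. The associated Dynkin diagram is a chain of 5 nodes with one extra node attached to the third node from one end (E_6), so the type is E_6.

E_6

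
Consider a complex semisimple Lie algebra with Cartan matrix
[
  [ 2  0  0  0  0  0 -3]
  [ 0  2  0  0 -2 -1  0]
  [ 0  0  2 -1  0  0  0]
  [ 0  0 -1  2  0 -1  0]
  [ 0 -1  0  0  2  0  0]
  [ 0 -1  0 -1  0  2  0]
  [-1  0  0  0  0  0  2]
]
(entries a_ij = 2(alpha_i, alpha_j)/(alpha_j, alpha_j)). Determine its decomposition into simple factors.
The diagram associated to this matrix has two connected components: the simple roots {alpha_2, alpha_3, alpha_4, alpha_5, alpha_6} form a chain of 5 nodes with a double edge at one end; the terminal node there is the unique short simple root (B_5), and {alpha_1, alpha_7} form two nodes joined by a triple edge (G_2). A semisimple Lie algebra decomposes uniquely as the direct sum of simple ideals, one per connected component of its Dynkin diagram, so g ≅ B_5 ⊕ G_2 (dimension 55 + 14 = 69).

B_5 + G_2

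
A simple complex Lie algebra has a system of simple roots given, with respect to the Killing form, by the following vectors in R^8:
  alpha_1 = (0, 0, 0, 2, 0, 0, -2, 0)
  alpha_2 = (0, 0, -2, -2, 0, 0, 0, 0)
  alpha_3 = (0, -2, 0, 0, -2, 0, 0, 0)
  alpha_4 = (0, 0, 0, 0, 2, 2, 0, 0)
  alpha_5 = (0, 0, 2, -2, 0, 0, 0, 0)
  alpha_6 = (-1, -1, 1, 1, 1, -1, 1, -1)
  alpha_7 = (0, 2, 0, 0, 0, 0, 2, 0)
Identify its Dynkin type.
Compute the Cartan integers a_ij = 2(alpha_i, alpha_j)/(alpha_j, alpha_j); the resulting 7x7 Cartan matrix is
[[2, -1, 0, 0, -1, 0, -1], [-1, 2, 0, 0, 0, -1, 0], [0, 0, 2, -1, 0, 0, -1], [0, 0, -1, 2, 0, 0, 0], [-1, 0, 0, 0, 2, 0, 0], [0, -1, 0, 0, 0, 2, 0], [-1, 0, -1, 0, 0, 0, 2]].
All simple roots have the same length, so the diagram is simply laced. The associated Dynkin diagram is a chain of 6 nodes with one extra node attached to the third node from one end (E_7), so the type is E_7.

E7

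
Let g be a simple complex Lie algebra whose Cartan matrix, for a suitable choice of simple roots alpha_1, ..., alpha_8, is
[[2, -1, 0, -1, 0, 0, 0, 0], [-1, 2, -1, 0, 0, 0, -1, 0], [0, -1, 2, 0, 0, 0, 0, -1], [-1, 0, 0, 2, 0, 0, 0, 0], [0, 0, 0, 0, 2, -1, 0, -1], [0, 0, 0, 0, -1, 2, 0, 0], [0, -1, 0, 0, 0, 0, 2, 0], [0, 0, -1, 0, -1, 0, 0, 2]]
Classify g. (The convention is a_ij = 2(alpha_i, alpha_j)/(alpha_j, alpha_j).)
E8

The matrix has rank 8 with 2's on the diagonal. Reading the off-diagonal entries as Dynkin edges (a single edge where a_ij = a_ji = -1; a double or triple edge where a_ij * a_ji = 2 or 3), the diagram is a chain of 7 nodes with one extra node attached to the third node from one end (E_8). One simple-root ordering that puts it in standard form is (alpha_4, alpha_7, alpha_1, alpha_2, alpha_3, alpha_8, alpha_5, alpha_6). So the algebra is type E_8.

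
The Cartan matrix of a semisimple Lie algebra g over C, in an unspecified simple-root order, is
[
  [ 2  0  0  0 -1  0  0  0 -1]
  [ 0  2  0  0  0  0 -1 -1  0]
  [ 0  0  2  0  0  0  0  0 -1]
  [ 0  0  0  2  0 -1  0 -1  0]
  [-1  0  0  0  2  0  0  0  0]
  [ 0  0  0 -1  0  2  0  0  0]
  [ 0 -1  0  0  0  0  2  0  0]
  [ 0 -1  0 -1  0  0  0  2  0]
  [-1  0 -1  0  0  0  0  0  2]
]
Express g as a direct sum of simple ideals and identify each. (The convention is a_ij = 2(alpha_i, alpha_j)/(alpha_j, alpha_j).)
The diagram associated to this matrix has two connected components: the simple roots {alpha_1, alpha_3, alpha_5, alpha_9} form a chain of 4 nodes with single edges (A_4), and {alpha_2, alpha_4, alpha_6, alpha_7, alpha_8} form a chain of 5 nodes with single edges (A_5). A semisimple Lie algebra decomposes uniquely as the direct sum of simple ideals, one per connected component of its Dynkin diagram, so g ≅ A_4 ⊕ A_5 (dimension 24 + 35 = 59).

A4 + A5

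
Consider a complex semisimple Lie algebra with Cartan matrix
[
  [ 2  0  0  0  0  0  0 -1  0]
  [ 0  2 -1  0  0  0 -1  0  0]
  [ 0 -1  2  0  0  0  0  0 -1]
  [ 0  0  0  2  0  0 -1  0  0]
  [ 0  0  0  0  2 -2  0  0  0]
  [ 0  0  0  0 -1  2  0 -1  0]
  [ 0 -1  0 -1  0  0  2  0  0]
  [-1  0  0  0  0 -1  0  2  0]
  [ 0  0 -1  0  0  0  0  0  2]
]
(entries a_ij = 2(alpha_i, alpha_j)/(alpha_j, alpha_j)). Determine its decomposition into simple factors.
A_5 (sl(6)) + C_4 (sp(8))

The diagram associated to this matrix has two connected components: the simple roots {alpha_2, alpha_3, alpha_4, alpha_7, alpha_9} form a chain of 5 nodes with single edges (A_5), and {alpha_1, alpha_5, alpha_6, alpha_8} form a chain of 4 nodes with a double edge at one end; the terminal node there is the unique long simple root (C_4). A semisimple Lie algebra decomposes uniquely as the direct sum of simple ideals, one per connected component of its Dynkin diagram, so g ≅ A_5 ⊕ C_4 (dimension 35 + 36 = 71).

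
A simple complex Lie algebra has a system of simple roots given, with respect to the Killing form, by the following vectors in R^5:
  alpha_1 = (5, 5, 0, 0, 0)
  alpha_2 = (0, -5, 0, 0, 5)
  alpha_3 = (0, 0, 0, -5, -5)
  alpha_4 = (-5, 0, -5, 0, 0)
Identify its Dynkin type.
A4

Compute the Cartan integers a_ij = 2(alpha_i, alpha_j)/(alpha_j, alpha_j); the resulting 4x4 Cartan matrix is
[[2, -1, 0, -1], [-1, 2, -1, 0], [0, -1, 2, 0], [-1, 0, 0, 2]].
All simple roots have the same length, so the diagram is simply laced. The associated Dynkin diagram is a chain of 4 nodes with single edges (A_4), so the type is A_4 (the algebra sl(5)).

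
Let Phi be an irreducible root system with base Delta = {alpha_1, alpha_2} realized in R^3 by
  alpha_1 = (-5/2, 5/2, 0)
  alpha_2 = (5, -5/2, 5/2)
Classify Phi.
type G_2

Compute the Cartan integers a_ij = 2(alpha_i, alpha_j)/(alpha_j, alpha_j); the resulting 2x2 Cartan matrix is
[[2, -1], [-3, 2]].
The roots have two lengths (squared-length ratio 3:1); the short ones are alpha_{1}. The associated Dynkin diagram is two nodes joined by a triple edge (G_2), so the type is G_2.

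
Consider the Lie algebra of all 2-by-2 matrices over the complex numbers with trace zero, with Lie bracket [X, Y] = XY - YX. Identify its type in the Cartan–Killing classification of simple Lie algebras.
A_1 (sl(2))

This is sl(2), which has dimension 2^2 - 1 = 3 and rank 2 - 1 = 1 (a Cartan subalgebra is the diagonal traceless matrices). In the classification of classical Lie algebras, the special linear algebra sl(n+1) has type A_n; here n = 1, so the Dynkin diagram is a chain of 1 nodes with single edges (A_1). Hence the type is A_1.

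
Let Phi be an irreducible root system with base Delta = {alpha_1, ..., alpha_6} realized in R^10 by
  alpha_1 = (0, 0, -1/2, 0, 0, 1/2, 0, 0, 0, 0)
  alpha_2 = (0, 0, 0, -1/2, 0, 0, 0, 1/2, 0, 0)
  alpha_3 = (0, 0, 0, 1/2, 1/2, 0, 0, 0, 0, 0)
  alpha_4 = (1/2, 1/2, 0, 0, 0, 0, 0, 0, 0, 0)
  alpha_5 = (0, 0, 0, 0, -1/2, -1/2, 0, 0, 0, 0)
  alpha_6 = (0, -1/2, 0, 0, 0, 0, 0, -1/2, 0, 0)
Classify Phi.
A6

Compute the Cartan integers a_ij = 2(alpha_i, alpha_j)/(alpha_j, alpha_j); the resulting 6x6 Cartan matrix is
[[2, 0, 0, 0, -1, 0], [0, 2, -1, 0, 0, -1], [0, -1, 2, 0, -1, 0], [0, 0, 0, 2, 0, -1], [-1, 0, -1, 0, 2, 0], [0, -1, 0, -1, 0, 2]].
All simple roots have the same length, so the diagram is simply laced. The associated Dynkin diagram is a chain of 6 nodes with single edges (A_6), so the type is A_6 (the algebra sl(7)).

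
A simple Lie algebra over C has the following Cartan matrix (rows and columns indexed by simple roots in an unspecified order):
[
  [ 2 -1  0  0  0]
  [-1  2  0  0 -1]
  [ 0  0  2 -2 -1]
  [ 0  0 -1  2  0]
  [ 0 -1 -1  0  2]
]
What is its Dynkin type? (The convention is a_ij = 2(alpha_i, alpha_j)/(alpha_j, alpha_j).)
The matrix has rank 5 with 2's on the diagonal. Reading the off-diagonal entries as Dynkin edges (a single edge where a_ij = a_ji = -1; a double or triple edge where a_ij * a_ji = 2 or 3), the diagram is a chain of 5 nodes with a double edge at one end; the terminal node there is the unique short simple root (B_5). One simple-root ordering that puts it in standard form is (alpha_1, alpha_2, alpha_5, alpha_3, alpha_4). So the algebra is type B_5, i.e. so(11).

B5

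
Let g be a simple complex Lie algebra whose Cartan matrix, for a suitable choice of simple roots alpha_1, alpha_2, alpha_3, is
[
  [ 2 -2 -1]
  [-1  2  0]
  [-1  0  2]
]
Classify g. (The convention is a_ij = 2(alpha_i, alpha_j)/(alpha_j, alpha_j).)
B_3 (so(7))

The matrix has rank 3 with 2's on the diagonal. Reading the off-diagonal entries as Dynkin edges (a single edge where a_ij = a_ji = -1; a double or triple edge where a_ij * a_ji = 2 or 3), the diagram is a chain of 3 nodes with a double edge at one end; the terminal node there is the unique short simple root (B_3). One simple-root ordering that puts it in standard form is (alpha_3, alpha_1, alpha_2). So the algebra is type B_3, i.e. so(7).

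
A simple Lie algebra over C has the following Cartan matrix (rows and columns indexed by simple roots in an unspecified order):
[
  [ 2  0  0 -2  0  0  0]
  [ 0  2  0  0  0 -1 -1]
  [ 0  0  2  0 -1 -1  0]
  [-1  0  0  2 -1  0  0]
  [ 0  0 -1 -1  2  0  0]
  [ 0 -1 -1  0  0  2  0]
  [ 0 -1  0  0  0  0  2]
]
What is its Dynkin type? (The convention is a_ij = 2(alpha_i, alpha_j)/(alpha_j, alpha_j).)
The matrix has rank 7 with 2's on the diagonal. Reading the off-diagonal entries as Dynkin edges (a single edge where a_ij = a_ji = -1; a double or triple edge where a_ij * a_ji = 2 or 3), the diagram is a chain of 7 nodes with a double edge at one end; the terminal node there is the unique long simple root (C_7). One simple-root ordering that puts it in standard form is (alpha_7, alpha_2, alpha_6, alpha_3, alpha_5, alpha_4, alpha_1). So the algebra is type C_7, i.e. sp(14).

C7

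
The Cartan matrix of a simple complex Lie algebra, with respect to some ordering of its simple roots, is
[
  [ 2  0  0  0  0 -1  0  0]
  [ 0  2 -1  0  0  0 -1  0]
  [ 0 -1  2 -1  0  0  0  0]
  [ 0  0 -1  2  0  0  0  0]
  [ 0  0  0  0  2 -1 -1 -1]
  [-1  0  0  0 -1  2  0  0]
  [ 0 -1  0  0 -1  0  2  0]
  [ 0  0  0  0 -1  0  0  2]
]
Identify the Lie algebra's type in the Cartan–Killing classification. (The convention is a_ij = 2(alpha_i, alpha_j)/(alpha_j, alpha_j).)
The matrix has rank 8 with 2's on the diagonal. Reading the off-diagonal entries as Dynkin edges (a single edge where a_ij = a_ji = -1; a double or triple edge where a_ij * a_ji = 2 or 3), the diagram is a chain of 7 nodes with one extra node attached to the third node from one end (E_8). One simple-root ordering that puts it in standard form is (alpha_1, alpha_8, alpha_6, alpha_5, alpha_7, alpha_2, alpha_3, alpha_4). So the algebra is type E_8.

E_8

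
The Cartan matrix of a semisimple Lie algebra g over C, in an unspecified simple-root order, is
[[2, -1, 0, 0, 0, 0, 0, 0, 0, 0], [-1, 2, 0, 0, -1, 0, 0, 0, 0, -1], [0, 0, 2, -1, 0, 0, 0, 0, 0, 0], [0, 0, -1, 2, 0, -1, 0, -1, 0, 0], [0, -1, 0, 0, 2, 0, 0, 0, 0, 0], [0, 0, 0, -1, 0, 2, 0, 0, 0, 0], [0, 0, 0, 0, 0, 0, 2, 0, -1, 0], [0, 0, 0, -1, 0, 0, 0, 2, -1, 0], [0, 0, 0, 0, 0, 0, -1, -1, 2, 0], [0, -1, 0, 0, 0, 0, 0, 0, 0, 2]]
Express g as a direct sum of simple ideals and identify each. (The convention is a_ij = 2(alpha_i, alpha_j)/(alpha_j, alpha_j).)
The diagram associated to this matrix has two connected components: the simple roots {alpha_1, alpha_2, alpha_5, alpha_10} form a chain of 2 nodes with a fork of two nodes at one end (D_4), and {alpha_3, alpha_4, alpha_6, alpha_7, alpha_8, alpha_9} form a chain of 4 nodes with a fork of two nodes at one end (D_6). A semisimple Lie algebra decomposes uniquely as the direct sum of simple ideals, one per connected component of its Dynkin diagram, so g ≅ D_4 ⊕ D_6 (dimension 28 + 66 = 94).

type D_4 ⊕ type D_6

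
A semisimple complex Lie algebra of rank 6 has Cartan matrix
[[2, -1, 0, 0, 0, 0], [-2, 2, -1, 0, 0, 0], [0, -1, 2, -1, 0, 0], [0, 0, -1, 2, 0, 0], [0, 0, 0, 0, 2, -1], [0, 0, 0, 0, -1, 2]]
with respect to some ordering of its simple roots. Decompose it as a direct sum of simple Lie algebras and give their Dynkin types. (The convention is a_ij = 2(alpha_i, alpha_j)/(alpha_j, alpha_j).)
The diagram associated to this matrix has two connected components: the simple roots {alpha_5, alpha_6} form a chain of 2 nodes with single edges (A_2), and {alpha_1, alpha_2, alpha_3, alpha_4} form a chain of 4 nodes with a double edge at one end; the terminal node there is the unique short simple root (B_4). A semisimple Lie algebra decomposes uniquely as the direct sum of simple ideals, one per connected component of its Dynkin diagram, so g ≅ A_2 ⊕ B_4 (dimension 8 + 36 = 44).

A2 + B4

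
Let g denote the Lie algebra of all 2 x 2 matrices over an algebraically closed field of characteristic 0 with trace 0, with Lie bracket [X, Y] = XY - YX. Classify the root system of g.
This is sl(2), which has dimension 2^2 - 1 = 3 and rank 2 - 1 = 1 (a Cartan subalgebra is the diagonal traceless matrices). In the classification of classical Lie algebras, the special linear algebra sl(n+1) has type A_n; here n = 1, so the Dynkin diagram is a chain of 1 nodes with single edges (A_1). Hence the type is A_1.

A1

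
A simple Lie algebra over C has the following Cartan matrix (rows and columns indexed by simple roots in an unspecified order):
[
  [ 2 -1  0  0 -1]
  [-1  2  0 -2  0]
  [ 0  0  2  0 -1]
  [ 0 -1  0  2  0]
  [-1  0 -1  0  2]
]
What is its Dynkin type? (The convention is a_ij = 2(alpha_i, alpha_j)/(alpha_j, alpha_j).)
type B_5

The matrix has rank 5 with 2's on the diagonal. Reading the off-diagonal entries as Dynkin edges (a single edge where a_ij = a_ji = -1; a double or triple edge where a_ij * a_ji = 2 or 3), the diagram is a chain of 5 nodes with a double edge at one end; the terminal node there is the unique short simple root (B_5). One simple-root ordering that puts it in standard form is (alpha_3, alpha_5, alpha_1, alpha_2, alpha_4). So the algebra is type B_5, i.e. so(11).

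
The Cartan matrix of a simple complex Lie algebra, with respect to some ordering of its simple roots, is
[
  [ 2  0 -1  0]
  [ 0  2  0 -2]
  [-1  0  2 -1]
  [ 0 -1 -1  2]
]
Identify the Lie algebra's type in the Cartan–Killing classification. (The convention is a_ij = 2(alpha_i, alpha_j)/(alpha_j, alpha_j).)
The matrix has rank 4 with 2's on the diagonal. Reading the off-diagonal entries as Dynkin edges (a single edge where a_ij = a_ji = -1; a double or triple edge where a_ij * a_ji = 2 or 3), the diagram is a chain of 4 nodes with a double edge at one end; the terminal node there is the unique long simple root (C_4). One simple-root ordering that puts it in standard form is (alpha_1, alpha_3, alpha_4, alpha_2). So the algebra is type C_4, i.e. sp(8).

C_4 (sp(8))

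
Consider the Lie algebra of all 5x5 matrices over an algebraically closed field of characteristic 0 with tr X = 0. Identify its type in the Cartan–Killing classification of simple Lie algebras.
This is sl(5), which has dimension 5^2 - 1 = 24 and rank 5 - 1 = 4 (a Cartan subalgebra is the diagonal traceless matrices). In the classification of classical Lie algebras, the special linear algebra sl(n+1) has type A_n; here n = 4, so the Dynkin diagram is a chain of 4 nodes with single edges (A_4). Hence the type is A_4.

type A_4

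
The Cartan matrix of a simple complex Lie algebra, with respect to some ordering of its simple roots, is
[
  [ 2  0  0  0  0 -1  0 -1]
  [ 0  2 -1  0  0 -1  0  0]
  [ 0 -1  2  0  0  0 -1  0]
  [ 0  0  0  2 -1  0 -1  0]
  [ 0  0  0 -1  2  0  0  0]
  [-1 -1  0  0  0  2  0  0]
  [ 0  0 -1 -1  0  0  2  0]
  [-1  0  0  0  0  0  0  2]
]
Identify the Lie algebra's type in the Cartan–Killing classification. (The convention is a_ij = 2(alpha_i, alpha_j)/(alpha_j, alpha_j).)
The matrix has rank 8 with 2's on the diagonal. Reading the off-diagonal entries as Dynkin edges (a single edge where a_ij = a_ji = -1; a double or triple edge where a_ij * a_ji = 2 or 3), the diagram is a chain of 8 nodes with single edges (A_8). One simple-root ordering that puts it in standard form is (alpha_5, alpha_4, alpha_7, alpha_3, alpha_2, alpha_6, alpha_1, alpha_8). So the algebra is type A_8, i.e. sl(9).

A_8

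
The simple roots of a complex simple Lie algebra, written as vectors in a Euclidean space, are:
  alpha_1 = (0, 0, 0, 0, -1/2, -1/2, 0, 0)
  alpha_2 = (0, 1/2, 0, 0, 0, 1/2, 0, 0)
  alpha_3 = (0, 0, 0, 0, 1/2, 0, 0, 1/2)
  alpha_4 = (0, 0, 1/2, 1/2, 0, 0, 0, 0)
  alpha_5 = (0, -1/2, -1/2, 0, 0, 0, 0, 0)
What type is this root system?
Compute the Cartan integers a_ij = 2(alpha_i, alpha_j)/(alpha_j, alpha_j); the resulting 5x5 Cartan matrix is
[[2, -1, -1, 0, 0], [-1, 2, 0, 0, -1], [-1, 0, 2, 0, 0], [0, 0, 0, 2, -1], [0, -1, 0, -1, 2]].
All simple roots have the same length, so the diagram is simply laced. The associated Dynkin diagram is a chain of 5 nodes with single edges (A_5), so the type is A_5 (the algebra sl(6)).

type A_5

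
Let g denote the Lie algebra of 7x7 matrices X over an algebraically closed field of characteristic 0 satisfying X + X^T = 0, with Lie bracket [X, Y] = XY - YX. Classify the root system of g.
B_3

This is so(7) with 7 odd, which has dimension 7(7-1)/2 = 21 and rank (7-1)/2 = 3. In the classification of classical Lie algebras, the orthogonal algebra so(2n+1) in an odd number of variables has type B_n; here n = 3, so the Dynkin diagram is a chain of 3 nodes with a double edge at one end; the terminal node there is the unique short simple root (B_3). Hence the type is B_3.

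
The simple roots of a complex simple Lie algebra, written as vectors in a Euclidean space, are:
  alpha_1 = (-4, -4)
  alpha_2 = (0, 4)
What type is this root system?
Compute the Cartan integers a_ij = 2(alpha_i, alpha_j)/(alpha_j, alpha_j); the resulting 2x2 Cartan matrix is
[[2, -2], [-1, 2]].
The roots have two lengths (squared-length ratio 2:1); the short ones are alpha_{2}. The associated Dynkin diagram is a chain of 2 nodes with a double edge at one end; the terminal node there is the unique short simple root (B_2), so the type is B_2 (the algebra so(5)).

B_2 (so(5))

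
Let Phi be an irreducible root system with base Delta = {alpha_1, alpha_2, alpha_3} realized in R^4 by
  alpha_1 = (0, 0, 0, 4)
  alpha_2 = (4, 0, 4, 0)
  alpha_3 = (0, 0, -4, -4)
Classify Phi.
Compute the Cartan integers a_ij = 2(alpha_i, alpha_j)/(alpha_j, alpha_j); the resulting 3x3 Cartan matrix is
[[2, 0, -1], [0, 2, -1], [-2, -1, 2]].
The roots have two lengths (squared-length ratio 2:1); the short ones are alpha_{1}. The associated Dynkin diagram is a chain of 3 nodes with a double edge at one end; the terminal node there is the unique short simple root (B_3), so the type is B_3 (the algebra so(7)).

B_3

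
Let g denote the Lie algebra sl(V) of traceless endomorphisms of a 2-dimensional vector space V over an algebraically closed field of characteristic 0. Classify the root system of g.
type A_1

This is sl(2), which has dimension 2^2 - 1 = 3 and rank 2 - 1 = 1 (a Cartan subalgebra is the diagonal traceless matrices). In the classification of classical Lie algebras, the special linear algebra sl(n+1) has type A_n; here n = 1, so the Dynkin diagram is a chain of 1 nodes with single edges (A_1). Hence the type is A_1.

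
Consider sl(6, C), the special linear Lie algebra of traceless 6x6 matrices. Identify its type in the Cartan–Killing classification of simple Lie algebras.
A_5

This is sl(6), which has dimension 6^2 - 1 = 35 and rank 6 - 1 = 5 (a Cartan subalgebra is the diagonal traceless matrices). In the classification of classical Lie algebras, the special linear algebra sl(n+1) has type A_n; here n = 5, so the Dynkin diagram is a chain of 5 nodes with single edges (A_5). Hence the type is A_5.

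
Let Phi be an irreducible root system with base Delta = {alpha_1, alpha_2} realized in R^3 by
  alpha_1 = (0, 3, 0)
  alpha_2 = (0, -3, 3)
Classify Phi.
Compute the Cartan integers a_ij = 2(alpha_i, alpha_j)/(alpha_j, alpha_j); the resulting 2x2 Cartan matrix is
[[2, -1], [-2, 2]].
The roots have two lengths (squared-length ratio 2:1); the short ones are alpha_{1}. The associated Dynkin diagram is a chain of 2 nodes with a double edge at one end; the terminal node there is the unique short simple root (B_2), so the type is B_2 (the algebra so(5)).

type B_2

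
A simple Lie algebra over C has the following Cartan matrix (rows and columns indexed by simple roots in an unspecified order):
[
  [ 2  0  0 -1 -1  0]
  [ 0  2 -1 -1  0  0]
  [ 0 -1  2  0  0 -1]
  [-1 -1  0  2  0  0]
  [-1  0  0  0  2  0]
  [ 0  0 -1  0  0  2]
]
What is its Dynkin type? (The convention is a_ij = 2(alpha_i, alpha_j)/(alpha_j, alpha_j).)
The matrix has rank 6 with 2's on the diagonal. Reading the off-diagonal entries as Dynkin edges (a single edge where a_ij = a_ji = -1; a double or triple edge where a_ij * a_ji = 2 or 3), the diagram is a chain of 6 nodes with single edges (A_6). One simple-root ordering that puts it in standard form is (alpha_5, alpha_1, alpha_4, alpha_2, alpha_3, alpha_6). So the algebra is type A_6, i.e. sl(7).

A6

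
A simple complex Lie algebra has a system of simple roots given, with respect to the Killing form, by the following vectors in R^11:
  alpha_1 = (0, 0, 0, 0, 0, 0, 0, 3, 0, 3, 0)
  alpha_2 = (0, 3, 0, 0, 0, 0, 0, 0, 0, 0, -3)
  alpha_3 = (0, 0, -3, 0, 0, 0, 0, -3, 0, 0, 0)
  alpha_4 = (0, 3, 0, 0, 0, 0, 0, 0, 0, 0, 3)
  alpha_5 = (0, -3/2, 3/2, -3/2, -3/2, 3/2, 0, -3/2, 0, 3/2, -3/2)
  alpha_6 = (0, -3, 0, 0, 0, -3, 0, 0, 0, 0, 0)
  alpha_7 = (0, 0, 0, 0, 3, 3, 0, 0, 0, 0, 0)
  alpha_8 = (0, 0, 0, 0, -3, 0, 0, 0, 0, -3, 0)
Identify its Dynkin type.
type E_8

Compute the Cartan integers a_ij = 2(alpha_i, alpha_j)/(alpha_j, alpha_j); the resulting 8x8 Cartan matrix is
[[2, 0, -1, 0, 0, 0, 0, -1], [0, 2, 0, 0, 0, -1, 0, 0], [-1, 0, 2, 0, 0, 0, 0, 0], [0, 0, 0, 2, -1, -1, 0, 0], [0, 0, 0, -1, 2, 0, 0, 0], [0, -1, 0, -1, 0, 2, -1, 0], [0, 0, 0, 0, 0, -1, 2, -1], [-1, 0, 0, 0, 0, 0, -1, 2]].
All simple roots have the same length, so the diagram is simply laced. The associated Dynkin diagram is a chain of 7 nodes with one extra node attached to the third node from one end (E_8), so the type is E_8.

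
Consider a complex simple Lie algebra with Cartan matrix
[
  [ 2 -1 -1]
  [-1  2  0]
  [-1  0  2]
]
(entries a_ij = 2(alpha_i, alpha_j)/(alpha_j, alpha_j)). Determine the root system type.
A_3

The matrix has rank 3 with 2's on the diagonal. Reading the off-diagonal entries as Dynkin edges (a single edge where a_ij = a_ji = -1; a double or triple edge where a_ij * a_ji = 2 or 3), the diagram is a chain of 3 nodes with single edges (A_3). One simple-root ordering that puts it in standard form is (alpha_2, alpha_1, alpha_3). So the algebra is type A_3, i.e. sl(4).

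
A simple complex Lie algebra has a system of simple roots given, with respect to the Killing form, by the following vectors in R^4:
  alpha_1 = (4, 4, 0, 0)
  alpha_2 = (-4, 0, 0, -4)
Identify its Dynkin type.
A_2

Compute the Cartan integers a_ij = 2(alpha_i, alpha_j)/(alpha_j, alpha_j); the resulting 2x2 Cartan matrix is
[[2, -1], [-1, 2]].
All simple roots have the same length, so the diagram is simply laced. The associated Dynkin diagram is a chain of 2 nodes with single edges (A_2), so the type is A_2 (the algebra sl(3)).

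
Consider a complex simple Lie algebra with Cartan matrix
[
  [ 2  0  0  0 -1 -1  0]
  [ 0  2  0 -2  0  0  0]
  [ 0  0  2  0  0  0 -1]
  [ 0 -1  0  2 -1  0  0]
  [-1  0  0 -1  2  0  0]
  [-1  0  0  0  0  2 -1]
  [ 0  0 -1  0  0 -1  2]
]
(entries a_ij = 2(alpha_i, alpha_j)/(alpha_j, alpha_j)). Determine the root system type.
C_7

The matrix has rank 7 with 2's on the diagonal. Reading the off-diagonal entries as Dynkin edges (a single edge where a_ij = a_ji = -1; a double or triple edge where a_ij * a_ji = 2 or 3), the diagram is a chain of 7 nodes with a double edge at one end; the terminal node there is the unique long simple root (C_7). One simple-root ordering that puts it in standard form is (alpha_3, alpha_7, alpha_6, alpha_1, alpha_5, alpha_4, alpha_2). So the algebra is type C_7, i.e. sp(14).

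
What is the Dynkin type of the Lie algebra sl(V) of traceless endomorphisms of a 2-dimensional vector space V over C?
A1

This is sl(2), which has dimension 2^2 - 1 = 3 and rank 2 - 1 = 1 (a Cartan subalgebra is the diagonal traceless matrices). In the classification of classical Lie algebras, the special linear algebra sl(n+1) has type A_n; here n = 1, so the Dynkin diagram is a chain of 1 nodes with single edges (A_1). Hence the type is A_1.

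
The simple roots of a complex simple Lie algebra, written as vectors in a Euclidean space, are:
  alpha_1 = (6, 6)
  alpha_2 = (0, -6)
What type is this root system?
Compute the Cartan integers a_ij = 2(alpha_i, alpha_j)/(alpha_j, alpha_j); the resulting 2x2 Cartan matrix is
[[2, -2], [-1, 2]].
The roots have two lengths (squared-length ratio 2:1); the short ones are alpha_{2}. The associated Dynkin diagram is a chain of 2 nodes with a double edge at one end; the terminal node there is the unique short simple root (B_2), so the type is B_2 (the algebra so(5)).

B_2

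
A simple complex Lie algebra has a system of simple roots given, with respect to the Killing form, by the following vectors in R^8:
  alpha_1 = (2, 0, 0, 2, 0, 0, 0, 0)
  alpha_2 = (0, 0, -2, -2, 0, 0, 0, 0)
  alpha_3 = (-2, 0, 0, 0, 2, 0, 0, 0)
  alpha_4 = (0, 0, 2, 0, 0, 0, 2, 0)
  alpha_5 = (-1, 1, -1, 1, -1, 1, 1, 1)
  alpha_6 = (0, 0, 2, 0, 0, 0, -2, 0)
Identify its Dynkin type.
Compute the Cartan integers a_ij = 2(alpha_i, alpha_j)/(alpha_j, alpha_j); the resulting 6x6 Cartan matrix is
[[2, -1, -1, 0, 0, 0], [-1, 2, 0, -1, 0, -1], [-1, 0, 2, 0, 0, 0], [0, -1, 0, 2, 0, 0], [0, 0, 0, 0, 2, -1], [0, -1, 0, 0, -1, 2]].
All simple roots have the same length, so the diagram is simply laced. The associated Dynkin diagram is a chain of 5 nodes with one extra node attached to the third node from one end (E_6), so the type is E_6.

E6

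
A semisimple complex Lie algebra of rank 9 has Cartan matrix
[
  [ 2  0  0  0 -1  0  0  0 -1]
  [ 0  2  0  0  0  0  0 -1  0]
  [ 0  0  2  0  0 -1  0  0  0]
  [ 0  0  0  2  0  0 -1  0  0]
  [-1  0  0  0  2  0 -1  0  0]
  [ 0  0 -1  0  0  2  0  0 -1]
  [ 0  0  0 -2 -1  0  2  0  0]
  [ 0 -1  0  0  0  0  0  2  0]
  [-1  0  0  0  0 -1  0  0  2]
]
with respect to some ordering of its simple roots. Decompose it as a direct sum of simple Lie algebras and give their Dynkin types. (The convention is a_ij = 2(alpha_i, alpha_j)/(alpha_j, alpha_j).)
A_2 (sl(3)) ⊕ B_7 (so(15))

The diagram associated to this matrix has two connected components: the simple roots {alpha_2, alpha_8} form a chain of 2 nodes with single edges (A_2), and {alpha_1, alpha_3, alpha_4, alpha_5, alpha_6, alpha_7, alpha_9} form a chain of 7 nodes with a double edge at one end; the terminal node there is the unique short simple root (B_7). A semisimple Lie algebra decomposes uniquely as the direct sum of simple ideals, one per connected component of its Dynkin diagram, so g ≅ A_2 ⊕ B_7 (dimension 8 + 105 = 113).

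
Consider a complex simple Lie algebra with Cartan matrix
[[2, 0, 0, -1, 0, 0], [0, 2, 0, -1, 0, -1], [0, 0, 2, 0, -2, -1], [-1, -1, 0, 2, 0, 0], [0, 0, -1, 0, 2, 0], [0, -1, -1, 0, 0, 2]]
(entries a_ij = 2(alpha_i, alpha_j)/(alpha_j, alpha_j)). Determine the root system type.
The matrix has rank 6 with 2's on the diagonal. Reading the off-diagonal entries as Dynkin edges (a single edge where a_ij = a_ji = -1; a double or triple edge where a_ij * a_ji = 2 or 3), the diagram is a chain of 6 nodes with a double edge at one end; the terminal node there is the unique short simple root (B_6). One simple-root ordering that puts it in standard form is (alpha_1, alpha_4, alpha_2, alpha_6, alpha_3, alpha_5). So the algebra is type B_6, i.e. so(13).

B6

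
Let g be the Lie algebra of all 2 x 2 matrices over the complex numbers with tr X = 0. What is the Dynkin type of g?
This is sl(2), which has dimension 2^2 - 1 = 3 and rank 2 - 1 = 1 (a Cartan subalgebra is the diagonal traceless matrices). In the classification of classical Lie algebras, the special linear algebra sl(n+1) has type A_n; here n = 1, so the Dynkin diagram is a chain of 1 nodes with single edges (A_1). Hence the type is A_1.

type A_1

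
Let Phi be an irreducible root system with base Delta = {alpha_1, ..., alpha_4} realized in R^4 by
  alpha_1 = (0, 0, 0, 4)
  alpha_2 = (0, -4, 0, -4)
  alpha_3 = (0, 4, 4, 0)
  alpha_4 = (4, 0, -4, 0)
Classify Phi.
Compute the Cartan integers a_ij = 2(alpha_i, alpha_j)/(alpha_j, alpha_j); the resulting 4x4 Cartan matrix is
[[2, -1, 0, 0], [-2, 2, -1, 0], [0, -1, 2, -1], [0, 0, -1, 2]].
The roots have two lengths (squared-length ratio 2:1); the short ones are alpha_{1}. The associated Dynkin diagram is a chain of 4 nodes with a double edge at one end; the terminal node there is the unique short simple root (B_4), so the type is B_4 (the algebra so(9)).

B_4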